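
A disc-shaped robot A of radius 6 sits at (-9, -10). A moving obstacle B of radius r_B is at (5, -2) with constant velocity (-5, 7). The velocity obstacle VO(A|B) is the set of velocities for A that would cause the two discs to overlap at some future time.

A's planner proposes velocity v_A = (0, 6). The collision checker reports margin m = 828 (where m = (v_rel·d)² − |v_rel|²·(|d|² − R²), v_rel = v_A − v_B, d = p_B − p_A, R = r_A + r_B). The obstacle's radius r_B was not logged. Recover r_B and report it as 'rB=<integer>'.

m = 828
d = (14, 8);  v_rel = (5, -1),  |v_rel|² = 26
v_rel×d = (5)·(8) − (-1)·(14) = 54
since m = R²·26 − 54²:  R² = (2916 + 828) / 26 = 144
R = √144 = 12  ⇒  r_B = 12 − 6 = 6

rB=6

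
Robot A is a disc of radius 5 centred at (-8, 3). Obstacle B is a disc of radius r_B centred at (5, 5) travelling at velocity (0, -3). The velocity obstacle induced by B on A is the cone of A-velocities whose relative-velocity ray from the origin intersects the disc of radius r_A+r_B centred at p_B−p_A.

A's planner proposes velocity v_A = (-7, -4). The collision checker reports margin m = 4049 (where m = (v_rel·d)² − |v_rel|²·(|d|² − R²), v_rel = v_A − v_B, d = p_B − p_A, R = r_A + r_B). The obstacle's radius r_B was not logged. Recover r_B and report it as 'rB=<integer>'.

m = 4049
d = (13, 2);  v_rel = (-7, -1),  |v_rel|² = 50
v_rel×d = (-7)·(2) − (-1)·(13) = -1
since m = R²·50 − (-1)²:  R² = (1 + 4049) / 50 = 81
R = √81 = 9  ⇒  r_B = 9 − 5 = 4

rB=4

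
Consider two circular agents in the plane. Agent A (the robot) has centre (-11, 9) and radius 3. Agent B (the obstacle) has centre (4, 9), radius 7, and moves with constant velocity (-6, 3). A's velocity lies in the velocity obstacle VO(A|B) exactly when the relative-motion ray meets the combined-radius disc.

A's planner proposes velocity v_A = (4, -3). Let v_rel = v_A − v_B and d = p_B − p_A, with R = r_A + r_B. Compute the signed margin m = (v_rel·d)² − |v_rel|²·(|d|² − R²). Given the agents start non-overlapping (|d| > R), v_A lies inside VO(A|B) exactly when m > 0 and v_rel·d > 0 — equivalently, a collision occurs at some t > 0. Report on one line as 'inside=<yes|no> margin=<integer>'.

d = (15, 0),  |d|² = 225;  R = 3+7 = 10,  c = 225−10² = 125
v_rel = (10, -6),  |v_rel|² = 136;  v_rel·d = (10)·(15) + (-6)·(0) = 150
136·t² − 300·t + 125 = 0  ⇒  m = 150² − 136·125 = 5500
m = 5500 > 0,  v_rel·d = 150 > 0  ⇒  inside

inside=yes margin=5500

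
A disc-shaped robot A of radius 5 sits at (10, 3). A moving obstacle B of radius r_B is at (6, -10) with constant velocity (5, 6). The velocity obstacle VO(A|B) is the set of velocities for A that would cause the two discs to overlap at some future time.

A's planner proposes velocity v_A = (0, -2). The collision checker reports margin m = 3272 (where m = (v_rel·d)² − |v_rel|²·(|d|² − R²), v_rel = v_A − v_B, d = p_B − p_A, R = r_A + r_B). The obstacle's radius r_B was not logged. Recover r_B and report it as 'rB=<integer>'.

m = 3272
d = (-4, -13);  v_rel = (-5, -8),  |v_rel|² = 89
v_rel×d = (-5)·(-13) − (-8)·(-4) = 33
since m = R²·89 − 33²:  R² = (1089 + 3272) / 89 = 49
R = √49 = 7  ⇒  r_B = 7 − 5 = 2

rB=2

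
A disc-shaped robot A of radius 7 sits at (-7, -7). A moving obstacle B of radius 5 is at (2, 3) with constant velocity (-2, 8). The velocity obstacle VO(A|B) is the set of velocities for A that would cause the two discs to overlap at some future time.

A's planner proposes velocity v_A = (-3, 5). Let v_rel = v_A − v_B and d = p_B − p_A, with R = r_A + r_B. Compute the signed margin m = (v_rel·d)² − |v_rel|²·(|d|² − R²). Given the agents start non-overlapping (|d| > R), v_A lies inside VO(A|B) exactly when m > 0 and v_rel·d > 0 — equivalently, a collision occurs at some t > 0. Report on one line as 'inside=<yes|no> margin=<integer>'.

d = (9, 10),  |d|² = 181;  R = 7+5 = 12,  c = 181−12² = 37
v_rel = (-1, -3),  |v_rel|² = 10;  v_rel·d = (-1)·(9) + (-3)·(10) = -39
10·t² + 78·t + 37 = 0  ⇒  m = (-39)² − 10·37 = 1151
m = 1151 > 0,  v_rel·d = -39 < 0  ⇒  outside

inside=no margin=1151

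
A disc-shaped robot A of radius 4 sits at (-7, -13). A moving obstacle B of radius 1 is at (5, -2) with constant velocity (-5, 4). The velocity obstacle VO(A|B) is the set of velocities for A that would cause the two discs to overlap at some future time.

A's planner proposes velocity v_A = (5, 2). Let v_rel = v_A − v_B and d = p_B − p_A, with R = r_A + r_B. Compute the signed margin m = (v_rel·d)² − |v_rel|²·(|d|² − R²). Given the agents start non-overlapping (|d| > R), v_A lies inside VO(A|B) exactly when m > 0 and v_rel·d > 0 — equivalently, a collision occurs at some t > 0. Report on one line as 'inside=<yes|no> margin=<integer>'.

d = (12, 11),  |d|² = 265;  R = 4+1 = 5,  c = 265−5² = 240
v_rel = (10, -2),  |v_rel|² = 104;  v_rel·d = (10)·(12) + (-2)·(11) = 98
104·t² − 196·t + 240 = 0  ⇒  m = 98² − 104·240 = -15356
m = -15356 < 0,  v_rel·d = 98 > 0  ⇒  outside

inside=no margin=-15356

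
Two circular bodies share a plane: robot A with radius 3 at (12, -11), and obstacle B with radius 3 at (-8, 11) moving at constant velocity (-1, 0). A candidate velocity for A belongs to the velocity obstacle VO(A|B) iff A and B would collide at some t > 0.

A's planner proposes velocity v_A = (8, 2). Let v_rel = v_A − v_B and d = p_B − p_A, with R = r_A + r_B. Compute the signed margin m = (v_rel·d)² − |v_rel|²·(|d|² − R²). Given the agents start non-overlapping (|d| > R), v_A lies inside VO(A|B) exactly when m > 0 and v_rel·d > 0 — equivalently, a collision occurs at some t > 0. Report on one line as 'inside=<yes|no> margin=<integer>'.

d = (-20, 22),  |d|² = 884;  R = 3+3 = 6,  c = 884−6² = 848
v_rel = (9, 2),  |v_rel|² = 85;  v_rel·d = (9)·(-20) + (2)·(22) = -136
85·t² + 272·t + 848 = 0  ⇒  m = (-136)² − 85·848 = -53584
m = -53584 < 0,  v_rel·d = -136 < 0  ⇒  outside

inside=no margin=-53584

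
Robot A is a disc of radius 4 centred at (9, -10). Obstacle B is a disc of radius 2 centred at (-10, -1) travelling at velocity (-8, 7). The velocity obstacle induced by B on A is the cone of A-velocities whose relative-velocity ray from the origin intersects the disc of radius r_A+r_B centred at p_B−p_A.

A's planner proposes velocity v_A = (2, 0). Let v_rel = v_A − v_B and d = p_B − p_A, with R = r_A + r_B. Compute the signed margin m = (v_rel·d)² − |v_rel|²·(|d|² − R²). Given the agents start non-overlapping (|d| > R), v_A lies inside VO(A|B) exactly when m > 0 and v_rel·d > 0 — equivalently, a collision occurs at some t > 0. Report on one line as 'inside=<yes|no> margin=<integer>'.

d = (-19, 9),  |d|² = 442;  R = 4+2 = 6,  c = 442−6² = 406
v_rel = (10, -7),  |v_rel|² = 149;  v_rel·d = (10)·(-19) + (-7)·(9) = -253
149·t² + 506·t + 406 = 0  ⇒  m = (-253)² − 149·406 = 3515
m = 3515 > 0,  v_rel·d = -253 < 0  ⇒  outside

inside=no margin=3515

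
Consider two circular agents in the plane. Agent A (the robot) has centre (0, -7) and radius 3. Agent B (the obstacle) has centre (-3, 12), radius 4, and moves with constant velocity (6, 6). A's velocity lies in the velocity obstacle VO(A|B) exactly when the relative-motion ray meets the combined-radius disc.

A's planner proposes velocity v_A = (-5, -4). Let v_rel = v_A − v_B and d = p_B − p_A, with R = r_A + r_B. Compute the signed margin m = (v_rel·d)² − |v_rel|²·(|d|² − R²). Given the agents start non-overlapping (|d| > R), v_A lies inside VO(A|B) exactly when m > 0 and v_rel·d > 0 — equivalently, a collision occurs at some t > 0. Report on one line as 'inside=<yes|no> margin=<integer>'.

d = (-3, 19),  |d|² = 370;  R = 3+4 = 7,  c = 370−7² = 321
v_rel = (-11, -10),  |v_rel|² = 221;  v_rel·d = (-11)·(-3) + (-10)·(19) = -157
221·t² + 314·t + 321 = 0  ⇒  m = (-157)² − 221·321 = -46292
m = -46292 < 0,  v_rel·d = -157 < 0  ⇒  outside

inside=no margin=-46292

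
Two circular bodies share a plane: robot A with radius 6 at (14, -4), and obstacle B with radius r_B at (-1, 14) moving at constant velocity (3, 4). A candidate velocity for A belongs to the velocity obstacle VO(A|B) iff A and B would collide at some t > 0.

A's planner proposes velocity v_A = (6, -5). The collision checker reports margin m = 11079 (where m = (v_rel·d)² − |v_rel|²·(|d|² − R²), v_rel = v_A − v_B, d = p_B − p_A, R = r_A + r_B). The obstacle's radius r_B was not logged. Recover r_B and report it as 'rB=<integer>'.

m = 11079
d = (-15, 18);  v_rel = (3, -9),  |v_rel|² = 90
v_rel×d = (3)·(18) − (-9)·(-15) = -81
since m = R²·90 − (-81)²:  R² = (6561 + 11079) / 90 = 196
R = √196 = 14  ⇒  r_B = 14 − 6 = 8

rB=8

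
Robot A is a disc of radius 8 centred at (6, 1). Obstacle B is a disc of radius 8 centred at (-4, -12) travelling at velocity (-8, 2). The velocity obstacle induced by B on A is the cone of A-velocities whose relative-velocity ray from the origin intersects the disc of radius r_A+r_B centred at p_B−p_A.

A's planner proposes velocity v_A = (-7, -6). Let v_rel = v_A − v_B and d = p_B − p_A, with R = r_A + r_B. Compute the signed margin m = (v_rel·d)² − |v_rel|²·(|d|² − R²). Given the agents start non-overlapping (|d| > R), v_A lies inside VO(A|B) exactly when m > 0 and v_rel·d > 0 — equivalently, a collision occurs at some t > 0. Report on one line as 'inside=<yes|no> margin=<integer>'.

d = (-10, -13),  |d|² = 269;  R = 8+8 = 16,  c = 269−16² = 13
v_rel = (1, -8),  |v_rel|² = 65;  v_rel·d = (1)·(-10) + (-8)·(-13) = 94
65·t² − 188·t + 13 = 0  ⇒  m = 94² − 65·13 = 7991
m = 7991 > 0,  v_rel·d = 94 > 0  ⇒  inside

inside=yes margin=7991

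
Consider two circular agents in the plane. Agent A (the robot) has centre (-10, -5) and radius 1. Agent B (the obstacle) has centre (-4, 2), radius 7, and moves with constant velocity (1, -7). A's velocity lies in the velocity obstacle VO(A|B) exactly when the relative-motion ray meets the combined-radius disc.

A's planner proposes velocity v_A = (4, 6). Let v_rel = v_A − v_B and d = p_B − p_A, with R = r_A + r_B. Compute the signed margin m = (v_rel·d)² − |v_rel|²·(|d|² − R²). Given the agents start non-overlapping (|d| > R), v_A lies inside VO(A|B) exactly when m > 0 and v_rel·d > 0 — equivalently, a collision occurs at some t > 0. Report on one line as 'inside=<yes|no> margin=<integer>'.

d = (6, 7),  |d|² = 85;  R = 1+7 = 8,  c = 85−8² = 21
v_rel = (3, 13),  |v_rel|² = 178;  v_rel·d = (3)·(6) + (13)·(7) = 109
178·t² − 218·t + 21 = 0  ⇒  m = 109² − 178·21 = 8143
m = 8143 > 0,  v_rel·d = 109 > 0  ⇒  inside

inside=yes margin=8143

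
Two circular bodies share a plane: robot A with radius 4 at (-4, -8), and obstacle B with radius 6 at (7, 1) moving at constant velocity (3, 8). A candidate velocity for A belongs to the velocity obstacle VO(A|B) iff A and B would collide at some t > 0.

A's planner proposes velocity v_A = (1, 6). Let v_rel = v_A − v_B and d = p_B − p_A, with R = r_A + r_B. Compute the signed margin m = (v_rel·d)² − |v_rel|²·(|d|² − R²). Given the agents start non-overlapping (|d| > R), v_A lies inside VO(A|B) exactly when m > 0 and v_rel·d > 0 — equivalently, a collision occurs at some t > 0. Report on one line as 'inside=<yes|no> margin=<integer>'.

d = (11, 9),  |d|² = 202;  R = 4+6 = 10,  c = 202−10² = 102
v_rel = (-2, -2),  |v_rel|² = 8;  v_rel·d = (-2)·(11) + (-2)·(9) = -40
8·t² + 80·t + 102 = 0  ⇒  m = (-40)² − 8·102 = 784
m = 784 > 0,  v_rel·d = -40 < 0  ⇒  outside

inside=no margin=784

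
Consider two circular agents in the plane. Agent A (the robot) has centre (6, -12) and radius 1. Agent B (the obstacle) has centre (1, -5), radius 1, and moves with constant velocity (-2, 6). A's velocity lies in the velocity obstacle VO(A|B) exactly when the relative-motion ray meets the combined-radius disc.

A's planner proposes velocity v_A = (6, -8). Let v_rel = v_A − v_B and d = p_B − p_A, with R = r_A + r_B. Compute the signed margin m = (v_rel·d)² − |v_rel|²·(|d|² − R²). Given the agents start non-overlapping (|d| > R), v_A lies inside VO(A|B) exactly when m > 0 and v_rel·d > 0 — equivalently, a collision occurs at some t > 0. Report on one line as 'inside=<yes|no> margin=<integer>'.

d = (-5, 7),  |d|² = 74;  R = 1+1 = 2,  c = 74−2² = 70
v_rel = (8, -14),  |v_rel|² = 260;  v_rel·d = (8)·(-5) + (-14)·(7) = -138
260·t² + 276·t + 70 = 0  ⇒  m = (-138)² − 260·70 = 844
m = 844 > 0,  v_rel·d = -138 < 0  ⇒  outside

inside=no margin=844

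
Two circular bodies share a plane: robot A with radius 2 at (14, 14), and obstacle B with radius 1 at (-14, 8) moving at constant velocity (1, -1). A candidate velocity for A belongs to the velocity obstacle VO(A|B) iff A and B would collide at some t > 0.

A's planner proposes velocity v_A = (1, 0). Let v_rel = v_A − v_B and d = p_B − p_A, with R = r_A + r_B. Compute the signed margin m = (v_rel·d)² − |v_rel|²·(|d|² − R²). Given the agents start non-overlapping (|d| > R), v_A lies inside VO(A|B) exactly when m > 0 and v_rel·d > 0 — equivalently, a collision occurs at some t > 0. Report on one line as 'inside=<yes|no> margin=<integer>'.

d = (-28, -6),  |d|² = 820;  R = 2+1 = 3,  c = 820−3² = 811
v_rel = (0, 1),  |v_rel|² = 1;  v_rel·d = (0)·(-28) + (1)·(-6) = -6
1·t² + 12·t + 811 = 0  ⇒  m = (-6)² − 1·811 = -775
m = -775 < 0,  v_rel·d = -6 < 0  ⇒  outside

inside=no margin=-775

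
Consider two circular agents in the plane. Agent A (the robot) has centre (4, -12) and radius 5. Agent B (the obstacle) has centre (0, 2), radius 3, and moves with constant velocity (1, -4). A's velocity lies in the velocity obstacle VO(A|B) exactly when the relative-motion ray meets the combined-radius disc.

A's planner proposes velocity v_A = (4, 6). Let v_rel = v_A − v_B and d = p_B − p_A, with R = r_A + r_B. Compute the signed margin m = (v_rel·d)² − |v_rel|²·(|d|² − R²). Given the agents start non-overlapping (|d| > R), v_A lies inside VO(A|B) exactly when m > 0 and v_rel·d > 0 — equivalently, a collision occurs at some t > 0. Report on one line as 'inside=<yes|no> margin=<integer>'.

d = (-4, 14),  |d|² = 212;  R = 5+3 = 8,  c = 212−8² = 148
v_rel = (3, 10),  |v_rel|² = 109;  v_rel·d = (3)·(-4) + (10)·(14) = 128
109·t² − 256·t + 148 = 0  ⇒  m = 128² − 109·148 = 252
m = 252 > 0,  v_rel·d = 128 > 0  ⇒  inside

inside=yes margin=252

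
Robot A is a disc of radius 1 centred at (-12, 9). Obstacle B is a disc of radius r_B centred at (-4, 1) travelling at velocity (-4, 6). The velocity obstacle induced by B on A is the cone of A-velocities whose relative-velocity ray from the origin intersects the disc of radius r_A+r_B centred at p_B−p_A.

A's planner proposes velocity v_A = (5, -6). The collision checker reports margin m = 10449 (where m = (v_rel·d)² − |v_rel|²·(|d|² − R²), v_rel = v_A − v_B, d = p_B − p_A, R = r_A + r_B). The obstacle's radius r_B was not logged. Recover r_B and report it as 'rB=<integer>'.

m = 10449
d = (8, -8);  v_rel = (9, -12),  |v_rel|² = 225
v_rel×d = (9)·(-8) − (-12)·(8) = 24
since m = R²·225 − 24²:  R² = (576 + 10449) / 225 = 49
R = √49 = 7  ⇒  r_B = 7 − 1 = 6

rB=6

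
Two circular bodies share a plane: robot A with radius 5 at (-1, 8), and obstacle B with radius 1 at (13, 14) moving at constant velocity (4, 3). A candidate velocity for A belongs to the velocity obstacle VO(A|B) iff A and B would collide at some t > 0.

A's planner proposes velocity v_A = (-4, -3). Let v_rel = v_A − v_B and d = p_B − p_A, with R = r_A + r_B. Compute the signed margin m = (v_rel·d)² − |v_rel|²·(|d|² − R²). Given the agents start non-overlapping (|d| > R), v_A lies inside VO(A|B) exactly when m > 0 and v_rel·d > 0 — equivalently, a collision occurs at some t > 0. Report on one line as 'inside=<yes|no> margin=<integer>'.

d = (14, 6),  |d|² = 232;  R = 5+1 = 6,  c = 232−6² = 196
v_rel = (-8, -6),  |v_rel|² = 100;  v_rel·d = (-8)·(14) + (-6)·(6) = -148
100·t² + 296·t + 196 = 0  ⇒  m = (-148)² − 100·196 = 2304
m = 2304 > 0,  v_rel·d = -148 < 0  ⇒  outside

inside=no margin=2304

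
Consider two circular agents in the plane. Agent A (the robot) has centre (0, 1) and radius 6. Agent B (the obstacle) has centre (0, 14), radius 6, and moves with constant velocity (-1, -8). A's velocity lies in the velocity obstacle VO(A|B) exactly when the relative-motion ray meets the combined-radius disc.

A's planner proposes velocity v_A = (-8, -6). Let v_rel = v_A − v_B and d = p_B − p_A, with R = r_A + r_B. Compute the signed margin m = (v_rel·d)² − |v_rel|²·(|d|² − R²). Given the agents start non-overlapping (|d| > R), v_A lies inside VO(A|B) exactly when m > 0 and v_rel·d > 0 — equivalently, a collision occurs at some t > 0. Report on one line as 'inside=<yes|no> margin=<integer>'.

d = (0, 13),  |d|² = 169;  R = 6+6 = 12,  c = 169−12² = 25
v_rel = (-7, 2),  |v_rel|² = 53;  v_rel·d = (-7)·(0) + (2)·(13) = 26
53·t² − 52·t + 25 = 0  ⇒  m = 26² − 53·25 = -649
m = -649 < 0,  v_rel·d = 26 > 0  ⇒  outside

inside=no margin=-649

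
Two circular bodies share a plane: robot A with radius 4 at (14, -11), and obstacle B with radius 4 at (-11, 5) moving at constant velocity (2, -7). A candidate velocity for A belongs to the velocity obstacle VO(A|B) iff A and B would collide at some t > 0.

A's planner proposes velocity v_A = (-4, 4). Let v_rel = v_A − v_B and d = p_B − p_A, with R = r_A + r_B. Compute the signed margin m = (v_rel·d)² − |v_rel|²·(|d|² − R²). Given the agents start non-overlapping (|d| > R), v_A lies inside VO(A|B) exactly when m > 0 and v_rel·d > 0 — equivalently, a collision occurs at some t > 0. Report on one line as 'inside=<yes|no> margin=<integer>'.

d = (-25, 16),  |d|² = 881;  R = 4+4 = 8,  c = 881−8² = 817
v_rel = (-6, 11),  |v_rel|² = 157;  v_rel·d = (-6)·(-25) + (11)·(16) = 326
157·t² − 652·t + 817 = 0  ⇒  m = 326² − 157·817 = -21993
m = -21993 < 0,  v_rel·d = 326 > 0  ⇒  outside

inside=no margin=-21993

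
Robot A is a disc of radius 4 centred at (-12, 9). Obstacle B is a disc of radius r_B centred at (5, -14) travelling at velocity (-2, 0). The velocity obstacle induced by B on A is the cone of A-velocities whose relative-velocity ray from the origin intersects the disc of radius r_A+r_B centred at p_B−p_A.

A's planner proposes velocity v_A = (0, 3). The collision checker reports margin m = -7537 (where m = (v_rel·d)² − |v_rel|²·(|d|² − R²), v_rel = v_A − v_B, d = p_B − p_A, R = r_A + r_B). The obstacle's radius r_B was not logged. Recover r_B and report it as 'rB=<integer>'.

m = -7537
d = (17, -23);  v_rel = (2, 3),  |v_rel|² = 13
v_rel×d = (2)·(-23) − (3)·(17) = -97
since m = R²·13 − (-97)²:  R² = (9409 + -7537) / 13 = 144
R = √144 = 12  ⇒  r_B = 12 − 4 = 8

rB=8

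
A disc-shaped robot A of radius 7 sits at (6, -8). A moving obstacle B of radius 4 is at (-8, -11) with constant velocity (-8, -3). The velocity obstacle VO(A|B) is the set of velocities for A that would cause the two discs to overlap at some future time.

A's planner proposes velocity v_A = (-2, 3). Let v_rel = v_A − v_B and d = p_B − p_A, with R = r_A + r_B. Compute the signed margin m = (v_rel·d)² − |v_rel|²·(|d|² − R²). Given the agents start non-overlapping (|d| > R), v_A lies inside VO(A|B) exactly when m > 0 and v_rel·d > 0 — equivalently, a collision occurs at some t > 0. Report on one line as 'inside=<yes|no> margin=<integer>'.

d = (-14, -3),  |d|² = 205;  R = 7+4 = 11,  c = 205−11² = 84
v_rel = (6, 6),  |v_rel|² = 72;  v_rel·d = (6)·(-14) + (6)·(-3) = -102
72·t² + 204·t + 84 = 0  ⇒  m = (-102)² − 72·84 = 4356
m = 4356 > 0,  v_rel·d = -102 < 0  ⇒  outside

inside=no margin=4356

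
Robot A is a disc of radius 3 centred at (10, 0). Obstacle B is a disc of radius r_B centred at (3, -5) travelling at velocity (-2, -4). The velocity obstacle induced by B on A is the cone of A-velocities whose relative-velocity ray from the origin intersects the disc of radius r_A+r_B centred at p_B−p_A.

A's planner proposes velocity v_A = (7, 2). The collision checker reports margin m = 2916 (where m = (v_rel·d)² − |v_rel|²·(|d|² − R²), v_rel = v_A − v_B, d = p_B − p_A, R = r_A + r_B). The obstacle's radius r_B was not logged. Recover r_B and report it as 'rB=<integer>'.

m = 2916
d = (-7, -5);  v_rel = (9, 6),  |v_rel|² = 117
v_rel×d = (9)·(-5) − (6)·(-7) = -3
since m = R²·117 − (-3)²:  R² = (9 + 2916) / 117 = 25
R = √25 = 5  ⇒  r_B = 5 − 3 = 2

rB=2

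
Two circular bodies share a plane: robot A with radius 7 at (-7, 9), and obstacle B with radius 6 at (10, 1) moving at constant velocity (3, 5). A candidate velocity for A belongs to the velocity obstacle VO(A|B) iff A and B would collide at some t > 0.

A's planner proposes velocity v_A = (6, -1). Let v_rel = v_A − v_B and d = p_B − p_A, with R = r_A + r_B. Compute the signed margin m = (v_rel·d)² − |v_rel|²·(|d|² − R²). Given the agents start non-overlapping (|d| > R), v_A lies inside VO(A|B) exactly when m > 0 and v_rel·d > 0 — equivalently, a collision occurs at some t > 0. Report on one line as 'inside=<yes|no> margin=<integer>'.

d = (17, -8),  |d|² = 353;  R = 7+6 = 13,  c = 353−13² = 184
v_rel = (3, -6),  |v_rel|² = 45;  v_rel·d = (3)·(17) + (-6)·(-8) = 99
45·t² − 198·t + 184 = 0  ⇒  m = 99² − 45·184 = 1521
m = 1521 > 0,  v_rel·d = 99 > 0  ⇒  inside

inside=yes margin=1521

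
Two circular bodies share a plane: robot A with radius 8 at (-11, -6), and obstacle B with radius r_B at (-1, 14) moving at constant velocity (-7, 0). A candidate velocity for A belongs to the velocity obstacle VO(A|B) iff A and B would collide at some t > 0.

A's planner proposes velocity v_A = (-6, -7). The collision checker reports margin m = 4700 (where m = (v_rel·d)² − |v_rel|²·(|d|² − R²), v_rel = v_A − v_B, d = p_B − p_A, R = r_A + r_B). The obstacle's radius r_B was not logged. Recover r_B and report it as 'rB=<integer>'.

m = 4700
d = (10, 20);  v_rel = (1, -7),  |v_rel|² = 50
v_rel×d = (1)·(20) − (-7)·(10) = 90
since m = R²·50 − 90²:  R² = (8100 + 4700) / 50 = 256
R = √256 = 16  ⇒  r_B = 16 − 8 = 8

rB=8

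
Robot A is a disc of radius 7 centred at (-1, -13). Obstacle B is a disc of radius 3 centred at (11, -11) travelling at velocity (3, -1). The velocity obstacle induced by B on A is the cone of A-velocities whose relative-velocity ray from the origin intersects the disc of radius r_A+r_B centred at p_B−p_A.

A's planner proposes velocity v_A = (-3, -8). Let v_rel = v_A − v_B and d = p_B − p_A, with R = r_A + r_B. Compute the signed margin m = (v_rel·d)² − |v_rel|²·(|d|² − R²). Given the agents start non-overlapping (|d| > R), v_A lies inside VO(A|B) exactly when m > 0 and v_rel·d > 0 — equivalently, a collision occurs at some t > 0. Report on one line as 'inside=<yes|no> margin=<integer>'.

d = (12, 2),  |d|² = 148;  R = 7+3 = 10,  c = 148−10² = 48
v_rel = (-6, -7),  |v_rel|² = 85;  v_rel·d = (-6)·(12) + (-7)·(2) = -86
85·t² + 172·t + 48 = 0  ⇒  m = (-86)² − 85·48 = 3316
m = 3316 > 0,  v_rel·d = -86 < 0  ⇒  outside

inside=no margin=3316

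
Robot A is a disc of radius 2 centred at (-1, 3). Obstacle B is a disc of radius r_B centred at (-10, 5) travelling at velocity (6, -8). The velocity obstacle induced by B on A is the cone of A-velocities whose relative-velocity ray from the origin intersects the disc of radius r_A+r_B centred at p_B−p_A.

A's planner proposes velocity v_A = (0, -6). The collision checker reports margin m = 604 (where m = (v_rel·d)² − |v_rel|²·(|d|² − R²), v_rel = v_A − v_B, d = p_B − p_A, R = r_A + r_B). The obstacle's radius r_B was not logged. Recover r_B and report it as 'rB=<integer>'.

m = 604
d = (-9, 2);  v_rel = (-6, 2),  |v_rel|² = 40
v_rel×d = (-6)·(2) − (2)·(-9) = 6
since m = R²·40 − 6²:  R² = (36 + 604) / 40 = 16
R = √16 = 4  ⇒  r_B = 4 − 2 = 2

rB=2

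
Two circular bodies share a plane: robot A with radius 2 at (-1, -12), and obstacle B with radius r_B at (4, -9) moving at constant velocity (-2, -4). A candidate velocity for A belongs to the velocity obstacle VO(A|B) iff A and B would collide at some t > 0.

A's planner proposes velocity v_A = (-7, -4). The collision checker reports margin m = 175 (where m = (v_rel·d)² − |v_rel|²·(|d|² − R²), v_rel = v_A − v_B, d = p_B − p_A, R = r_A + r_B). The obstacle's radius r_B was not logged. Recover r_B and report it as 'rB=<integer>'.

m = 175
d = (5, 3);  v_rel = (-5, 0),  |v_rel|² = 25
v_rel×d = (-5)·(3) − (0)·(5) = -15
since m = R²·25 − (-15)²:  R² = (225 + 175) / 25 = 16
R = √16 = 4  ⇒  r_B = 4 − 2 = 2

rB=2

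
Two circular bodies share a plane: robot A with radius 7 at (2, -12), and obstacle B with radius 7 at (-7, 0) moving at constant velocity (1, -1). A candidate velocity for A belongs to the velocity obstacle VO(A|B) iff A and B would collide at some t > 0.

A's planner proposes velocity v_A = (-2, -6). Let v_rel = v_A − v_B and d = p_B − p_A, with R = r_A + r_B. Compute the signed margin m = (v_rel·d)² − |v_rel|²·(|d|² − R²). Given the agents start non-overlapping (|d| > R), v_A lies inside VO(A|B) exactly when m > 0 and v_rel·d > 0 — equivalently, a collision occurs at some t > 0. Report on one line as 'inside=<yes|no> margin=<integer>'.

d = (-9, 12),  |d|² = 225;  R = 7+7 = 14,  c = 225−14² = 29
v_rel = (-3, -5),  |v_rel|² = 34;  v_rel·d = (-3)·(-9) + (-5)·(12) = -33
34·t² + 66·t + 29 = 0  ⇒  m = (-33)² − 34·29 = 103
m = 103 > 0,  v_rel·d = -33 < 0  ⇒  outside

inside=no margin=103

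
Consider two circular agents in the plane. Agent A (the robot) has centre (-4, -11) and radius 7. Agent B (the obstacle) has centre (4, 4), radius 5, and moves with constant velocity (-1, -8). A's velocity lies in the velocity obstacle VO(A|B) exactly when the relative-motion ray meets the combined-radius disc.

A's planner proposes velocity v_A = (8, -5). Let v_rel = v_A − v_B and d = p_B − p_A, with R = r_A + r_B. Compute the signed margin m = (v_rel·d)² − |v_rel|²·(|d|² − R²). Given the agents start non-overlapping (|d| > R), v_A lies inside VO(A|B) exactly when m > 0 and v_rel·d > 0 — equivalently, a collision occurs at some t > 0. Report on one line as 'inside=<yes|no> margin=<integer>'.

d = (8, 15),  |d|² = 289;  R = 7+5 = 12,  c = 289−12² = 145
v_rel = (9, 3),  |v_rel|² = 90;  v_rel·d = (9)·(8) + (3)·(15) = 117
90·t² − 234·t + 145 = 0  ⇒  m = 117² − 90·145 = 639
m = 639 > 0,  v_rel·d = 117 > 0  ⇒  inside

inside=yes margin=639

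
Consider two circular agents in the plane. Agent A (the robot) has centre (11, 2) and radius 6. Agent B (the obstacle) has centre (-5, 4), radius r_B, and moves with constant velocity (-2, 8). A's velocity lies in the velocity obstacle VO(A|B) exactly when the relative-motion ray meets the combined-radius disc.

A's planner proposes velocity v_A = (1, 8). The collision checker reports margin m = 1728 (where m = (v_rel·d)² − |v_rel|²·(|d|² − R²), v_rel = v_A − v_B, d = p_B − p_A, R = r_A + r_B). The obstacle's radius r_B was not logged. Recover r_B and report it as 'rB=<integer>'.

m = 1728
d = (-16, 2);  v_rel = (3, 0),  |v_rel|² = 9
v_rel×d = (3)·(2) − (0)·(-16) = 6
since m = R²·9 − 6²:  R² = (36 + 1728) / 9 = 196
R = √196 = 14  ⇒  r_B = 14 − 6 = 8

rB=8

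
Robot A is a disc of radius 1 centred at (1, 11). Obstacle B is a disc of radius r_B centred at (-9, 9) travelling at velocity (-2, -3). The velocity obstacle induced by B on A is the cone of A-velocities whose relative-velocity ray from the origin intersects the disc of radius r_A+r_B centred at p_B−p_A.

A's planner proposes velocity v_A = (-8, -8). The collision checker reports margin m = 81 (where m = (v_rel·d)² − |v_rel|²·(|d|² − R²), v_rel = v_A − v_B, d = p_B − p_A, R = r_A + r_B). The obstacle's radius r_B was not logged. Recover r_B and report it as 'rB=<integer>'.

m = 81
d = (-10, -2);  v_rel = (-6, -5),  |v_rel|² = 61
v_rel×d = (-6)·(-2) − (-5)·(-10) = -38
since m = R²·61 − (-38)²:  R² = (1444 + 81) / 61 = 25
R = √25 = 5  ⇒  r_B = 5 − 1 = 4

rB=4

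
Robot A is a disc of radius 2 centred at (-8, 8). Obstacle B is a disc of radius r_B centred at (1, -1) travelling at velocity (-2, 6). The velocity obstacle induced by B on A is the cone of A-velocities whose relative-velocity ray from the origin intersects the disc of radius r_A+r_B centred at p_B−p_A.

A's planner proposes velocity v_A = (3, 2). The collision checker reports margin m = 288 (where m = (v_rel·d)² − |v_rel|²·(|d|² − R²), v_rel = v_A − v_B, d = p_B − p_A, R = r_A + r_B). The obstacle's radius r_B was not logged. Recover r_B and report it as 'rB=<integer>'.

m = 288
d = (9, -9);  v_rel = (5, -4),  |v_rel|² = 41
v_rel×d = (5)·(-9) − (-4)·(9) = -9
since m = R²·41 − (-9)²:  R² = (81 + 288) / 41 = 9
R = √9 = 3  ⇒  r_B = 3 − 2 = 1

rB=1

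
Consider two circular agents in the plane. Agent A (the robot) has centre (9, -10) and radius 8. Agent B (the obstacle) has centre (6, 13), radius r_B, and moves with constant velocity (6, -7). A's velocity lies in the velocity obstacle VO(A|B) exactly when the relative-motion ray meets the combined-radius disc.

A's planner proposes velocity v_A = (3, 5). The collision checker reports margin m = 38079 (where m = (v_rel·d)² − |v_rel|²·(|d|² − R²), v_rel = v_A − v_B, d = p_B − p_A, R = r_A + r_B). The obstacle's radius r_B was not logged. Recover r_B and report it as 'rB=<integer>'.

m = 38079
d = (-3, 23);  v_rel = (-3, 12),  |v_rel|² = 153
v_rel×d = (-3)·(23) − (12)·(-3) = -33
since m = R²·153 − (-33)²:  R² = (1089 + 38079) / 153 = 256
R = √256 = 16  ⇒  r_B = 16 − 8 = 8

rB=8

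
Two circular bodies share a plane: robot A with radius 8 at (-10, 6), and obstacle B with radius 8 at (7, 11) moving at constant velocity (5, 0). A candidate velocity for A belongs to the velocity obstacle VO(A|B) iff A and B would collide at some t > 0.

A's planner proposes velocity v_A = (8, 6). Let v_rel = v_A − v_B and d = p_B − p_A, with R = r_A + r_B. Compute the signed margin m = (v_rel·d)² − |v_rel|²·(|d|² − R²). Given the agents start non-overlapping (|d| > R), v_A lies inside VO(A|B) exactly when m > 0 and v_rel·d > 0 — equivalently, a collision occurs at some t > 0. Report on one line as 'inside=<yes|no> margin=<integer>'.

d = (17, 5),  |d|² = 314;  R = 8+8 = 16,  c = 314−16² = 58
v_rel = (3, 6),  |v_rel|² = 45;  v_rel·d = (3)·(17) + (6)·(5) = 81
45·t² − 162·t + 58 = 0  ⇒  m = 81² − 45·58 = 3951
m = 3951 > 0,  v_rel·d = 81 > 0  ⇒  inside

inside=yes margin=3951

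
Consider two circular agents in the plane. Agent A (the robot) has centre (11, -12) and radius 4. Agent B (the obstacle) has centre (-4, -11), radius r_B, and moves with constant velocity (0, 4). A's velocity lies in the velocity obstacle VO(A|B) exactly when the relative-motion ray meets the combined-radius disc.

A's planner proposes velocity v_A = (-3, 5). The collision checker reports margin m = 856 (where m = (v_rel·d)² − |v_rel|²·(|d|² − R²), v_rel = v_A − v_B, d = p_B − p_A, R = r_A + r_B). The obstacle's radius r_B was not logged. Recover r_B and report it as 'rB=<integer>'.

m = 856
d = (-15, 1);  v_rel = (-3, 1),  |v_rel|² = 10
v_rel×d = (-3)·(1) − (1)·(-15) = 12
since m = R²·10 − 12²:  R² = (144 + 856) / 10 = 100
R = √100 = 10  ⇒  r_B = 10 − 4 = 6

rB=6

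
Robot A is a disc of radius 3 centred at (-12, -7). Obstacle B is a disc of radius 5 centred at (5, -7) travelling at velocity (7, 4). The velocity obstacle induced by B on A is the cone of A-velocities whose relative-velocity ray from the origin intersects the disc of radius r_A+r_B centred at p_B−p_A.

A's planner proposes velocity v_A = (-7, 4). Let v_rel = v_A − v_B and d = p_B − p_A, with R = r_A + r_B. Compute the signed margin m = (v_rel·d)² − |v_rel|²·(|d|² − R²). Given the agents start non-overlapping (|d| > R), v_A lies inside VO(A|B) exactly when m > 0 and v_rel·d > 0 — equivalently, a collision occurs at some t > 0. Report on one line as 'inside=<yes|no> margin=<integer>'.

d = (17, 0),  |d|² = 289;  R = 3+5 = 8,  c = 289−8² = 225
v_rel = (-14, 0),  |v_rel|² = 196;  v_rel·d = (-14)·(17) + (0)·(0) = -238
196·t² + 476·t + 225 = 0  ⇒  m = (-238)² − 196·225 = 12544
m = 12544 > 0,  v_rel·d = -238 < 0  ⇒  outside

inside=no margin=12544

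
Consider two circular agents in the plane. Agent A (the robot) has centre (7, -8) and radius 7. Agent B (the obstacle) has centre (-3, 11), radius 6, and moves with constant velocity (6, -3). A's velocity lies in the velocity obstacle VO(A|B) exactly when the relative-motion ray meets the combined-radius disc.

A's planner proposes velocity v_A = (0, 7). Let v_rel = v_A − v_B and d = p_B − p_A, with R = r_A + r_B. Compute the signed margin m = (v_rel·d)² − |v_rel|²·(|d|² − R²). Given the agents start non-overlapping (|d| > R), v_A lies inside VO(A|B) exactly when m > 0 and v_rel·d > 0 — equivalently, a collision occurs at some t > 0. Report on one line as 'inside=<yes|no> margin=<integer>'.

d = (-10, 19),  |d|² = 461;  R = 7+6 = 13,  c = 461−13² = 292
v_rel = (-6, 10),  |v_rel|² = 136;  v_rel·d = (-6)·(-10) + (10)·(19) = 250
136·t² − 500·t + 292 = 0  ⇒  m = 250² − 136·292 = 22788
m = 22788 > 0,  v_rel·d = 250 > 0  ⇒  inside

inside=yes margin=22788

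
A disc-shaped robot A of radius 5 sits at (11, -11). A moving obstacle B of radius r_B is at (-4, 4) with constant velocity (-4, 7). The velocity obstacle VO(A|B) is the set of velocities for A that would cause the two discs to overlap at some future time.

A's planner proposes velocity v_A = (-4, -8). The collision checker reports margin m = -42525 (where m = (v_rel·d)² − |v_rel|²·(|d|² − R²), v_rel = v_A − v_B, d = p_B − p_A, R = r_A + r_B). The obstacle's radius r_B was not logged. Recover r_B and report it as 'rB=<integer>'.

m = -42525
d = (-15, 15);  v_rel = (0, -15),  |v_rel|² = 225
v_rel×d = (0)·(15) − (-15)·(-15) = -225
since m = R²·225 − (-225)²:  R² = (50625 + -42525) / 225 = 36
R = √36 = 6  ⇒  r_B = 6 − 5 = 1

rB=1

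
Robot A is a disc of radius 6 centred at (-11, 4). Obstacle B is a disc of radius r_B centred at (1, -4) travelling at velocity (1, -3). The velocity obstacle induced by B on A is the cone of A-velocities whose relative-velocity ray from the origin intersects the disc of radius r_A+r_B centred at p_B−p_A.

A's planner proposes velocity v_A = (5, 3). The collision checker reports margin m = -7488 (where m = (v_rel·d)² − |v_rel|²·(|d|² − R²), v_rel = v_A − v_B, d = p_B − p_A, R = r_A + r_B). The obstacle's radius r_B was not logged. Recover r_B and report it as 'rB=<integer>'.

m = -7488
d = (12, -8);  v_rel = (4, 6),  |v_rel|² = 52
v_rel×d = (4)·(-8) − (6)·(12) = -104
since m = R²·52 − (-104)²:  R² = (10816 + -7488) / 52 = 64
R = √64 = 8  ⇒  r_B = 8 − 6 = 2

rB=2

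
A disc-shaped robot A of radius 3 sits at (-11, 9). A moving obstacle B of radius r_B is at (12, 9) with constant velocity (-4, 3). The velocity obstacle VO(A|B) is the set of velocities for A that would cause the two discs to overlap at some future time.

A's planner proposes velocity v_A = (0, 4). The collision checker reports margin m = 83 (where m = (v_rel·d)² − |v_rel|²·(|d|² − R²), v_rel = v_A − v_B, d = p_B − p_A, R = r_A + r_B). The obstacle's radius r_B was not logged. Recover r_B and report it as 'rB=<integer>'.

m = 83
d = (23, 0);  v_rel = (4, 1),  |v_rel|² = 17
v_rel×d = (4)·(0) − (1)·(23) = -23
since m = R²·17 − (-23)²:  R² = (529 + 83) / 17 = 36
R = √36 = 6  ⇒  r_B = 6 − 3 = 3

rB=3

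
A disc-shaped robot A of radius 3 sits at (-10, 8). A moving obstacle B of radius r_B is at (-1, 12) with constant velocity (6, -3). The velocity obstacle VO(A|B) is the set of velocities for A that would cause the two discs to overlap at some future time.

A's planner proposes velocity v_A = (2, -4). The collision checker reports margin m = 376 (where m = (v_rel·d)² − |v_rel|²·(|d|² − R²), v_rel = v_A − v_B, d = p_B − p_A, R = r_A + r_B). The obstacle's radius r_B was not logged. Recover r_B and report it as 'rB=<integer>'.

m = 376
d = (9, 4);  v_rel = (-4, -1),  |v_rel|² = 17
v_rel×d = (-4)·(4) − (-1)·(9) = -7
since m = R²·17 − (-7)²:  R² = (49 + 376) / 17 = 25
R = √25 = 5  ⇒  r_B = 5 − 3 = 2

rB=2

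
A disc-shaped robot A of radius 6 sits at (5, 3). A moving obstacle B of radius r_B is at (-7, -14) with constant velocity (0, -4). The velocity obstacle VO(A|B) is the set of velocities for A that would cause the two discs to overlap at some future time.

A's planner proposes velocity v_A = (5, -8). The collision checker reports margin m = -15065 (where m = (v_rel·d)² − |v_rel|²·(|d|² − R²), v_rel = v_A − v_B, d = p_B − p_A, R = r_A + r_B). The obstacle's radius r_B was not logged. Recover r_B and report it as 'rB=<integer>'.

m = -15065
d = (-12, -17);  v_rel = (5, -4),  |v_rel|² = 41
v_rel×d = (5)·(-17) − (-4)·(-12) = -133
since m = R²·41 − (-133)²:  R² = (17689 + -15065) / 41 = 64
R = √64 = 8  ⇒  r_B = 8 − 6 = 2

rB=2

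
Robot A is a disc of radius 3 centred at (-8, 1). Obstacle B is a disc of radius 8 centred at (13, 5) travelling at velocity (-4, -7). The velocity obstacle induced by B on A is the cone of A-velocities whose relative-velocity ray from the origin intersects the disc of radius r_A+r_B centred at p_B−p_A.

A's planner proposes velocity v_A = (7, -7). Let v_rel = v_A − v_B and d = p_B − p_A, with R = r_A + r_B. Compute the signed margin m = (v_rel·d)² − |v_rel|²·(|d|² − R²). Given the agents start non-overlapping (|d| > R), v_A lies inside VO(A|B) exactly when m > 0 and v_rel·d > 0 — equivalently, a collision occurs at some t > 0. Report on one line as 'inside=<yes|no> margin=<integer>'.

d = (21, 4),  |d|² = 457;  R = 3+8 = 11,  c = 457−11² = 336
v_rel = (11, 0),  |v_rel|² = 121;  v_rel·d = (11)·(21) + (0)·(4) = 231
121·t² − 462·t + 336 = 0  ⇒  m = 231² − 121·336 = 12705
m = 12705 > 0,  v_rel·d = 231 > 0  ⇒  inside

inside=yes margin=12705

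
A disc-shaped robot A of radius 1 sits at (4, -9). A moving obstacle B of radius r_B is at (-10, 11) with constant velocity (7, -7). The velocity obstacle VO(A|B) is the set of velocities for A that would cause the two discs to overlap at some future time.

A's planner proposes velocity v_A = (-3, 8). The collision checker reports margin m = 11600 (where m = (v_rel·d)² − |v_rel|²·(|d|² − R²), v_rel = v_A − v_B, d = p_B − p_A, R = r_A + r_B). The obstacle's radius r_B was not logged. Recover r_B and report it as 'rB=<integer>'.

m = 11600
d = (-14, 20);  v_rel = (-10, 15),  |v_rel|² = 325
v_rel×d = (-10)·(20) − (15)·(-14) = 10
since m = R²·325 − 10²:  R² = (100 + 11600) / 325 = 36
R = √36 = 6  ⇒  r_B = 6 − 1 = 5

rB=5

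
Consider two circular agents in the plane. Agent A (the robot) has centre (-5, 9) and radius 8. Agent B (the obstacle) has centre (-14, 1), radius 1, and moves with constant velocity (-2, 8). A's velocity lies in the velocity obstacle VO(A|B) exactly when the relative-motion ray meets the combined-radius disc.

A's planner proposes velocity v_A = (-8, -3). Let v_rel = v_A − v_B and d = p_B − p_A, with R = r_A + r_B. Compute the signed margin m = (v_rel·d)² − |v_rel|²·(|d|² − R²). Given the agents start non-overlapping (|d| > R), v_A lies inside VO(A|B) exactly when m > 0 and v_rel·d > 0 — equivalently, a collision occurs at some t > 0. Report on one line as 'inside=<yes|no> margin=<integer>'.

d = (-9, -8),  |d|² = 145;  R = 8+1 = 9,  c = 145−9² = 64
v_rel = (-6, -11),  |v_rel|² = 157;  v_rel·d = (-6)·(-9) + (-11)·(-8) = 142
157·t² − 284·t + 64 = 0  ⇒  m = 142² − 157·64 = 10116
m = 10116 > 0,  v_rel·d = 142 > 0  ⇒  inside

inside=yes margin=10116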